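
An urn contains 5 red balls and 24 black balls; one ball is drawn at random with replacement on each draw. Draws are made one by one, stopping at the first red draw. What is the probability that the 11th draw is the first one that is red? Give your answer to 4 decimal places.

Geometric (trials to first success), p = 0.172414.
P(Y = 11) = (1−p)^10 · p = 0.15071 · 0.172414 = 0.025984

0.0260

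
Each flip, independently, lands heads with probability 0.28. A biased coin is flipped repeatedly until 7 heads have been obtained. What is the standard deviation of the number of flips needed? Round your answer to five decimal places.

8.01784

Y = total flips until the seventh success; negative binomial with r=7, p=0.28.
SD(Y) = √[r(1−p)/p²] = √(64.2857143) = 8.0178373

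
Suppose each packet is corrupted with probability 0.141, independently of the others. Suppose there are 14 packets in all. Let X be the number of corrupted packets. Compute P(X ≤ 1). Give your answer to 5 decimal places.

X ~ Binomial(14, 0.141); P(X ≤ 1) = Σ C(14,k) p^k (1−p)^(14−k) over k:
  k=0: C(14,0)·0.141^0·0.859^14 = 0.1190980
  k=1: C(14,1)·0.141^1·0.859^13 = 0.2736896
Total = 0.3927875

0.39279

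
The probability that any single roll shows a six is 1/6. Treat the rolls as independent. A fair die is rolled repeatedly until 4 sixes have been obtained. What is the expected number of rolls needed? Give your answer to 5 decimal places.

Y = total rolls until the fourth success; negative binomial with r=4, p=0.166667.
E[Y] = r / p = 4 / 0.166667 = 24.0000000

24.00000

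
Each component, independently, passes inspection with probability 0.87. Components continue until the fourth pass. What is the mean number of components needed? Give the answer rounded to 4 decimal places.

4.5977

Y = total components until the fourth success; negative binomial with r=4, p=0.87.
E[Y] = r / p = 4 / 0.87 = 4.597701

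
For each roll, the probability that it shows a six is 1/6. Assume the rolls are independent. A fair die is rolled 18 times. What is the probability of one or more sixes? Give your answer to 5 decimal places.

P(at least one) = 1 − P(none) = 1 − (1 − 0.166667)^18
= 1 − 0.0375610 = 0.9624390

0.96244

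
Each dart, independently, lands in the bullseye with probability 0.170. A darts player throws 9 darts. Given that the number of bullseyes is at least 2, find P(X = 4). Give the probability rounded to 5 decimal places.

0.08849

X ~ Binomial(9, 0.17). Want P(X=4 | X≥2) = P(X=4) / P(X≥2).
P(X=4) = C(9,4)·0.17^4·0.83^5 = 0.0414531
P(X≥2) = 1 − 0.1869403 − 0.3446007 = 0.4684590
Ratio = 0.0414531 / 0.4684590 = 0.0884881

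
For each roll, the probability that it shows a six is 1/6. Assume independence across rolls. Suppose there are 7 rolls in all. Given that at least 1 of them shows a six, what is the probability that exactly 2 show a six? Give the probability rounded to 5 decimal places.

0.32518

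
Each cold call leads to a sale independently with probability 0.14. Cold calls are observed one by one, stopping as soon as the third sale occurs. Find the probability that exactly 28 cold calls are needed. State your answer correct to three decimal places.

0.022

Y = trial on which the third success occurs; negative binomial, r=3, p=0.14.
P(Y=28) = C(27,2) · p^3 · (1−p)^25
= 351 · 0.002744 · 0.023039 = 0.02219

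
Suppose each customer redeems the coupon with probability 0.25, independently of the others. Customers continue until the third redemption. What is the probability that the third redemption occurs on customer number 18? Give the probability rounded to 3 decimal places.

0.028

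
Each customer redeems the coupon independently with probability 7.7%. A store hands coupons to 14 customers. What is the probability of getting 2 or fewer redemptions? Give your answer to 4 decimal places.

0.9124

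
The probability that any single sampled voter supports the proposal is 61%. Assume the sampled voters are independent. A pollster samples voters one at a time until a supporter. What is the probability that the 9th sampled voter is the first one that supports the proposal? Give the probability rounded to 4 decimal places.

Geometric (trials to first success), p = 0.61.
P(Y = 9) = (1−p)^8 · p = 0.0005352 · 0.61 = 0.000326

0.0003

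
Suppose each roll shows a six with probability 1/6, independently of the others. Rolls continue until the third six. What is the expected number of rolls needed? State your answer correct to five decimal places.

18.00000

Y = total rolls until the third success; negative binomial with r=3, p=0.166667.
E[Y] = r / p = 3 / 0.166667 = 18.0000000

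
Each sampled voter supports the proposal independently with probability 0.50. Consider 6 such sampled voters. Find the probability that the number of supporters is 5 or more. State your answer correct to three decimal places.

0.109

X ~ Binomial(6, 0.50); P(X ≥ 5) = Σ C(6,k) p^k (1−p)^(6−k) over k:
  k=5: C(6,5)·0.50^5·0.50^1 = 0.09375
  k=6: C(6,6)·0.50^6·0.50^0 = 0.01562
Total = 0.10938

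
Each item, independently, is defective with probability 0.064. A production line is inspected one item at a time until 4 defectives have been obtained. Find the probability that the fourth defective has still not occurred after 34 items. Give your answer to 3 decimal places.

Needing more than 34 items ⇔ fewer than 4 successes in the first 34. With X ~ Binomial(34, 0.064), P(Y > 34) = P(X ≤ 3).
  k=0: C(34,0)·0.064^0·0.936^34 = 0.10553
  k=1: C(34,1)·0.064^1·0.936^33 = 0.24534
  k=2: C(34,2)·0.064^2·0.936^32 = 0.27679
  k=3: C(34,3)·0.064^3·0.936^31 = 0.20188
P(X ≤ 3) = 0.82953

0.830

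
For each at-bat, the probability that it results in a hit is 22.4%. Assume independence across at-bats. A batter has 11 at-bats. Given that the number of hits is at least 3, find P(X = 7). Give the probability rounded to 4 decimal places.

0.0073

X ~ Binomial(11, 0.224). Want P(X=7 | X≥3) = P(X=7) / P(X≥3).
P(X=7) = C(11,7)·0.224^7·0.776^4 = 0.003386
P(X≥3) = 1 − 0.061444 − 0.195100 − 0.281588 = 0.461868
Ratio = 0.003386 / 0.461868 = 0.007331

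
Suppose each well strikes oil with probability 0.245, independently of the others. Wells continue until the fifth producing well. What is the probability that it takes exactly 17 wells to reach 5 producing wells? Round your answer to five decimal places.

0.05511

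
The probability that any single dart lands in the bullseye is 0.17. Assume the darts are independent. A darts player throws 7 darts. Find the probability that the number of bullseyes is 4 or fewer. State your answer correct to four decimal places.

X ~ Binomial(7, 0.17); P(X ≤ 4) = Σ C(7,k) p^k (1−p)^(7−k) over k:
  k=0: C(7,0)·0.17^0·0.83^7 = 0.271361
  k=1: C(7,1)·0.17^1·0.83^6 = 0.389059
  k=2: C(7,2)·0.17^2·0.83^5 = 0.239060
  k=3: C(7,3)·0.17^3·0.83^4 = 0.081607
  k=4: C(7,4)·0.17^4·0.83^3 = 0.016715
Total = 0.997802

0.9978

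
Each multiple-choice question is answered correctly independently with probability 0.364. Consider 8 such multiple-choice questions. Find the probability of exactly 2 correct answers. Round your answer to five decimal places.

X ~ Binomial(n=8, p=0.364).
P(X=2) = C(8,2) · p^2 · (1−p)^6
= 28 · 0.1325 · 0.066182 = 0.2455294

0.24553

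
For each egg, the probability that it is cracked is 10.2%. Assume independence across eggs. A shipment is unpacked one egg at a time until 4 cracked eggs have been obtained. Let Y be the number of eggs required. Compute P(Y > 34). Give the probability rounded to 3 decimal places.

Needing more than 34 eggs ⇔ fewer than 4 successes in the first 34. With X ~ Binomial(34, 0.102), P(Y > 34) = P(X ≤ 3).
  k=0: C(34,0)·0.102^0·0.898^34 = 0.02579
  k=1: C(34,1)·0.102^1·0.898^33 = 0.09959
  k=2: C(34,2)·0.102^2·0.898^32 = 0.18664
  k=3: C(34,3)·0.102^3·0.898^31 = 0.22613
P(X ≤ 3) = 0.53814

0.538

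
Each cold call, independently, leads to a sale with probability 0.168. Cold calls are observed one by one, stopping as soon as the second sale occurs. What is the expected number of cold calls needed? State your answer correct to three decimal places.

11.905

Y = total cold calls until the second success; negative binomial with r=2, p=0.168.
E[Y] = r / p = 2 / 0.168 = 11.90476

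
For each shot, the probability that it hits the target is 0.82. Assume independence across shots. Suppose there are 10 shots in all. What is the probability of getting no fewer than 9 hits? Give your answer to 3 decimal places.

0.439

X ~ Binomial(10, 0.82); P(X ≥ 9) = Σ C(10,k) p^k (1−p)^(10−k) over k:
  k=9: C(10,9)·0.82^9·0.18^1 = 0.30172
  k=10: C(10,10)·0.82^10·0.18^0 = 0.13745
Total = 0.43916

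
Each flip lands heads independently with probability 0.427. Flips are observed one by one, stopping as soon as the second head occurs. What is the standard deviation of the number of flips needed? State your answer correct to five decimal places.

Y = total flips until the second success; negative binomial with r=2, p=0.427.
SD(Y) = √[r(1−p)/p²] = √(6.2853413) = 2.5070583

2.50706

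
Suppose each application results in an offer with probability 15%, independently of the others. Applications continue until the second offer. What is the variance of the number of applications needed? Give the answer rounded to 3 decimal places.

75.556

Y = total applications until the second success; negative binomial with r=2, p=0.15.
Var(Y) = r(1−p)/p² = 2·0.85 / 0.15² = 75.55556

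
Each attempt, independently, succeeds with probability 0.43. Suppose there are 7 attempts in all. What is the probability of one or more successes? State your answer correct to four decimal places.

P(at least one) = 1 − P(none) = 1 − (1 − 0.43)^7
= 1 − 0.019549 = 0.980451

0.9805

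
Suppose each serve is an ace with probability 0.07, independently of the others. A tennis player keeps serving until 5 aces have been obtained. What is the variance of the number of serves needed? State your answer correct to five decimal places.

948.97959

Y = total serves until the fifth success; negative binomial with r=5, p=0.07.
Var(Y) = r(1−p)/p² = 5·0.93 / 0.07² = 948.9795918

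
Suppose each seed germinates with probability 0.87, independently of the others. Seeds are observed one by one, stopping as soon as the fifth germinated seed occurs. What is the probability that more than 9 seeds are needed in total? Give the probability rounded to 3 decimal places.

0.003

Needing more than 9 seeds ⇔ fewer than 5 successes in the first 9. With X ~ Binomial(9, 0.87), P(Y > 9) = P(X ≤ 4).
  k=0: C(9,0)·0.87^0·0.13^9 = 0.00000
  k=1: C(9,1)·0.87^1·0.13^8 = 0.00000
  k=2: C(9,2)·0.87^2·0.13^7 = 0.00002
  k=3: C(9,3)·0.87^3·0.13^6 = 0.00027
  k=4: C(9,4)·0.87^4·0.13^5 = 0.00268
P(X ≤ 4) = 0.00296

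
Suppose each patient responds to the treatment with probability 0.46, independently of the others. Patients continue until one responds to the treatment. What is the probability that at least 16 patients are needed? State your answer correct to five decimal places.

Y = number of patients to the first success; geometric, p = 0.46.
P(Y > 15) = P(first 15 all fail) = (1−p)^15 = 0.0000968

0.00010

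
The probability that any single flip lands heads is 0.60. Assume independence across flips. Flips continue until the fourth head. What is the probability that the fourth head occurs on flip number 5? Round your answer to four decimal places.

Y = trial on which the fourth success occurs; negative binomial, r=4, p=0.60.
P(Y=5) = C(4,3) · p^4 · (1−p)^1
= 4 · 0.1296 · 0.4 = 0.207360

0.2074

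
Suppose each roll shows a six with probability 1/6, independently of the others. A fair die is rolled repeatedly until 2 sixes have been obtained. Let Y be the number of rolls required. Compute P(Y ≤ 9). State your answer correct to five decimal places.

0.45734

Finishing within 9 rolls ⇔ at least 2 successes in the first 9. With X ~ Binomial(9, 0.166667), P(Y ≤ 9) = 1 − P(X ≤ 1).
  k=0: C(9,0)·0.166667^0·0.833333^9 = 0.1938067
  k=1: C(9,1)·0.166667^1·0.833333^8 = 0.3488521
1 − 0.5426588 = 0.4573412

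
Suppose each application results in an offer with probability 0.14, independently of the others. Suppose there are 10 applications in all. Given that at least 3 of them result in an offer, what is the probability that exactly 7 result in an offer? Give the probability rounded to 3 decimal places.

X ~ Binomial(10, 0.14). Want P(X=7 | X≥3) = P(X=7) / P(X≥3).
P(X=7) = C(10,7)·0.14^7·0.86^3 = 0.00008
P(X≥3) = 1 − 0.22130 − 0.36026 − 0.26391 = 0.15453
Ratio = 0.00008 / 0.15453 = 0.00052

0.001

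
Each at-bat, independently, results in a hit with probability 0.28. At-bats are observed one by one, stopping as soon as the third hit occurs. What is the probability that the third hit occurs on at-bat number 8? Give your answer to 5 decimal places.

Y = trial on which the third success occurs; negative binomial, r=3, p=0.28.
P(Y=8) = C(7,2) · p^3 · (1−p)^5
= 21 · 0.021952 · 0.19349 = 0.0891982

0.08920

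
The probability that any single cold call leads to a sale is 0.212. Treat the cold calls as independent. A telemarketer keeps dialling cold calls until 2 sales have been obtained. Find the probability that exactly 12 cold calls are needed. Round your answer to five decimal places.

Y = trial on which the second success occurs; negative binomial, r=2, p=0.212.
P(Y=12) = C(11,1) · p^2 · (1−p)^10
= 11 · 0.044944 · 0.092313 = 0.0456380

0.04564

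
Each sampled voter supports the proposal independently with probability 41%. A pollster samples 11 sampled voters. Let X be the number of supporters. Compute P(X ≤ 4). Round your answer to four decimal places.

0.5052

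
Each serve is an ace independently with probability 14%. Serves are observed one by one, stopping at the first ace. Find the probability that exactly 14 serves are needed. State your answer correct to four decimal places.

Geometric (trials to first success), p = 0.14.
P(Y = 14) = (1−p)^13 · p = 0.14076 · 0.14 = 0.019706

0.0197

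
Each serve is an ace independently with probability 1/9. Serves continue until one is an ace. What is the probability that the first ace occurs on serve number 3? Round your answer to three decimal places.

0.088

Geometric (trials to first success), p = 0.111111.
P(Y = 3) = (1−p)^2 · p = 0.79012 · 0.111111 = 0.08779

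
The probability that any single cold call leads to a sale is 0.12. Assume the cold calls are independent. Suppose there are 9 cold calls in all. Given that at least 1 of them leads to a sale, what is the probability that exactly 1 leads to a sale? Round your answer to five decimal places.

0.56824

X ~ Binomial(9, 0.12). Want P(X=1 | X≥1) = P(X=1) / P(X≥1).
P(X=1) = C(9,1)·0.12^1·0.88^8 = 0.3884053
P(X≥1) = 1 − 0.3164784 = 0.6835216
Ratio = 0.3884053 / 0.6835216 = 0.5682414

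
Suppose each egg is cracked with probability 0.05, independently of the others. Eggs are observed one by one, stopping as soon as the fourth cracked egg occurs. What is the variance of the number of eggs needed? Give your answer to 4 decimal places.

Y = total eggs until the fourth success; negative binomial with r=4, p=0.05.
Var(Y) = r(1−p)/p² = 4·0.95 / 0.05² = 1520.000000

1520.0000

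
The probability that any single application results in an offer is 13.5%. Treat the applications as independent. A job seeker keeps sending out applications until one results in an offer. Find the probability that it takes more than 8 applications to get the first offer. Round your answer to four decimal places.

0.3134

Y = number of applications to the first success; geometric, p = 0.135.
P(Y > 8) = P(first 8 all fail) = (1−p)^8 = 0.313422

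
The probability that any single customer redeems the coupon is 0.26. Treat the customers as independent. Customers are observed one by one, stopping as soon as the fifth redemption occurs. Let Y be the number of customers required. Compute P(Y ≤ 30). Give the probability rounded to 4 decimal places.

0.9213

Finishing within 30 customers ⇔ at least 5 successes in the first 30. With X ~ Binomial(30, 0.26), P(Y ≤ 30) = 1 − P(X ≤ 4).
  k=0: C(30,0)·0.26^0·0.74^30 = 0.000119
  k=1: C(30,1)·0.26^1·0.74^29 = 0.001258
  k=2: C(30,2)·0.26^2·0.74^28 = 0.006411
  k=3: C(30,3)·0.26^3·0.74^27 = 0.021023
  k=4: C(30,4)·0.26^4·0.74^26 = 0.049859
1 − 0.078672 = 0.921328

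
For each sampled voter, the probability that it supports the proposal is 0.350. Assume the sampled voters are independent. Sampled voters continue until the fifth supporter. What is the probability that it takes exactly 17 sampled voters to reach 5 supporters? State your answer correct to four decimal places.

0.0544

Y = trial on which the fifth success occurs; negative binomial, r=5, p=0.35.
P(Y=17) = C(16,4) · p^5 · (1−p)^12
= 1820 · 0.0052522 · 0.005688 = 0.054372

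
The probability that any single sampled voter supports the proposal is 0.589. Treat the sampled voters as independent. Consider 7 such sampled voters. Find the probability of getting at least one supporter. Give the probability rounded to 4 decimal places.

P(at least one) = 1 − P(none) = 1 − (1 − 0.589)^7
= 1 − 0.001981 = 0.998019

0.9980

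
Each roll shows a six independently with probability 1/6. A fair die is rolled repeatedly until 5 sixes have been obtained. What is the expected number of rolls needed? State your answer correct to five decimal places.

Y = total rolls until the fifth success; negative binomial with r=5, p=0.166667.
E[Y] = r / p = 5 / 0.166667 = 30.0000000

30.00000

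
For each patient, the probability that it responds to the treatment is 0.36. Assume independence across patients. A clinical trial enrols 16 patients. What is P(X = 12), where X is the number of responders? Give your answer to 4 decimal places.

0.0014

X ~ Binomial(n=16, p=0.36).
P(X=12) = C(16,12) · p^12 · (1−p)^4
= 1820 · 4.7384e-06 · 0.16777 = 0.001447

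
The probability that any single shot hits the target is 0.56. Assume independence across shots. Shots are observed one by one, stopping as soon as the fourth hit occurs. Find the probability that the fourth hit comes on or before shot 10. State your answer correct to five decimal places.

0.90916

Finishing within 10 shots ⇔ at least 4 successes in the first 10. With X ~ Binomial(10, 0.56), P(Y ≤ 10) = 1 − P(X ≤ 3).
  k=0: C(10,0)·0.56^0·0.44^10 = 0.0002720
  k=1: C(10,1)·0.56^1·0.44^9 = 0.0034615
  k=2: C(10,2)·0.56^2·0.44^8 = 0.0198249
  k=3: C(10,3)·0.56^3·0.44^7 = 0.0672844
1 − 0.0908427 = 0.9091573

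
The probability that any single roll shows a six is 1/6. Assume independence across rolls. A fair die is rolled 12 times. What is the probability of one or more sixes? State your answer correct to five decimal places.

P(at least one) = 1 − P(none) = 1 − (1 − 0.166667)^12
= 1 − 0.1121567 = 0.8878433

0.88784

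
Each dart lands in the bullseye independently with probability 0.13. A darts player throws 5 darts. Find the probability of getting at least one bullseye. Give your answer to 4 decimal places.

0.5016

P(at least one) = 1 − P(none) = 1 − (1 − 0.13)^5
= 1 − 0.498421 = 0.501579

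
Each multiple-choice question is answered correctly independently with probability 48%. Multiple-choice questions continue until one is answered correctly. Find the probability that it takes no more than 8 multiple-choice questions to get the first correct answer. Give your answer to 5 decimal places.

Y = number of multiple-choice questions to the first success; geometric, p = 0.48.
P(Y ≤ 8) = 1 − (1−p)^8 = 1 − 0.0053460 = 0.9946540

0.99465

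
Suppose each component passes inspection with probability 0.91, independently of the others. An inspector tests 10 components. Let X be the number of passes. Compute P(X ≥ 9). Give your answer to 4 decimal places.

0.7746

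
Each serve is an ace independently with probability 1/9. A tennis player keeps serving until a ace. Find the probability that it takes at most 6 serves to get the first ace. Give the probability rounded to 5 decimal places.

0.50673

Y = number of serves to the first success; geometric, p = 0.111111.
P(Y ≤ 6) = 1 − (1−p)^6 = 1 − 0.4932702 = 0.5067298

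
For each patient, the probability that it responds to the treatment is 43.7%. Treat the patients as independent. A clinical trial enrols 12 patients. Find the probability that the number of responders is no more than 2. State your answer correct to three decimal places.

0.051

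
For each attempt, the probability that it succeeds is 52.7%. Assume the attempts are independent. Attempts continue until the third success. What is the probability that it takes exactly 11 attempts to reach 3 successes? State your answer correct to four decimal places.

0.0165

Y = trial on which the third success occurs; negative binomial, r=3, p=0.527.
P(Y=11) = C(10,2) · p^3 · (1−p)^8
= 45 · 0.14636 · 0.0025055 = 0.016502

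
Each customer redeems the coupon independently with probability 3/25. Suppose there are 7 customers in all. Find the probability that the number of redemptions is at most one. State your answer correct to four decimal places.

0.7988

X ~ Binomial(7, 0.12); P(X ≤ 1) = Σ C(7,k) p^k (1−p)^(7−k) over k:
  k=0: C(7,0)·0.12^0·0.88^7 = 0.408676
  k=1: C(7,1)·0.12^1·0.88^6 = 0.390099
Total = 0.798775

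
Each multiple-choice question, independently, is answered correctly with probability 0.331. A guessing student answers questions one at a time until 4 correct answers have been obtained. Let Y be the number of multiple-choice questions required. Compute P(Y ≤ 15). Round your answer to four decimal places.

0.7853

Finishing within 15 multiple-choice questions ⇔ at least 4 successes in the first 15. With X ~ Binomial(15, 0.331), P(Y ≤ 15) = 1 − P(X ≤ 3).
  k=0: C(15,0)·0.331^0·0.669^15 = 0.002407
  k=1: C(15,1)·0.331^1·0.669^14 = 0.017860
  k=2: C(15,2)·0.331^2·0.669^13 = 0.061856
  k=3: C(15,3)·0.331^3·0.669^12 = 0.132620
1 − 0.214743 = 0.785257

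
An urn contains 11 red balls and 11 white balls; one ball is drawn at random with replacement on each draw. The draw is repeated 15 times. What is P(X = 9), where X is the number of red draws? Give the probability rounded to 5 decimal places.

X ~ Binomial(n=15, p=0.50).
P(X=9) = C(15,9) · p^9 · (1−p)^6
= 5005 · 0.0019531 · 0.015625 = 0.1527405

0.15274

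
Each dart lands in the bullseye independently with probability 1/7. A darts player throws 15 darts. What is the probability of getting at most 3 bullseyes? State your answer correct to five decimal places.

X ~ Binomial(15, 0.142857); P(X ≤ 3) = Σ C(15,k) p^k (1−p)^(15−k) over k:
  k=0: C(15,0)·0.142857^0·0.857143^15 = 0.0990372
  k=1: C(15,1)·0.142857^1·0.857143^14 = 0.2475929
  k=2: C(15,2)·0.142857^2·0.857143^13 = 0.2888584
  k=3: C(15,3)·0.142857^3·0.857143^12 = 0.2086199
Total = 0.8441083

0.84411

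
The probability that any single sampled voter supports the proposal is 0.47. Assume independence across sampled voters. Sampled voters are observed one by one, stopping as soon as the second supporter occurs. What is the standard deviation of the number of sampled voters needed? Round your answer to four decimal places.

2.1906

Y = total sampled voters until the second success; negative binomial with r=2, p=0.47.
SD(Y) = √[r(1−p)/p²] = √(4.798551) = 2.190560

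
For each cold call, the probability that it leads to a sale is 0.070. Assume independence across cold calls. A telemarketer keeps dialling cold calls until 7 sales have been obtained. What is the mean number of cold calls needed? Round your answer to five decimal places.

Y = total cold calls until the seventh success; negative binomial with r=7, p=0.07.
E[Y] = r / p = 7 / 0.07 = 100.0000000

100.00000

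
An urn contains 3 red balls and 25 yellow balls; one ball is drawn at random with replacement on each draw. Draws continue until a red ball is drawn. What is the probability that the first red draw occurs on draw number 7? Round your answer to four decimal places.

0.0543

Geometric (trials to first success), p = 0.107143.
P(Y = 7) = (1−p)^6 · p = 0.50663 · 0.107143 = 0.054282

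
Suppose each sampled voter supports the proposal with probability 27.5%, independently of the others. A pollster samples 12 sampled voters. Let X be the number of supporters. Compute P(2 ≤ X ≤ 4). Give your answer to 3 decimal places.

0.670

X ~ Binomial(12, 0.275); P(2 ≤ X ≤ 4) = Σ C(12,k) p^k (1−p)^(12−k) over k:
  k=2: C(12,2)·0.275^2·0.725^10 = 0.20026
  k=3: C(12,3)·0.275^3·0.725^9 = 0.25320
  k=4: C(12,4)·0.275^4·0.725^8 = 0.21609
Total = 0.66955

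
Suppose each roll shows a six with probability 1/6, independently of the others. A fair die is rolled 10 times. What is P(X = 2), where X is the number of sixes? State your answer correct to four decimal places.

X ~ Binomial(n=10, p=0.166667).
P(X=2) = C(10,2) · p^2 · (1−p)^8
= 45 · 0.027778 · 0.23257 = 0.290710

0.2907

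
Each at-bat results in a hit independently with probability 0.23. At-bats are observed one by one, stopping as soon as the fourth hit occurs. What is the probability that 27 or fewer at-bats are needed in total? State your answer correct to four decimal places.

Finishing within 27 at-bats ⇔ at least 4 successes in the first 27. With X ~ Binomial(27, 0.23), P(Y ≤ 27) = 1 − P(X ≤ 3).
  k=0: C(27,0)·0.23^0·0.77^27 = 0.000861
  k=1: C(27,1)·0.23^1·0.77^26 = 0.006948
  k=2: C(27,2)·0.23^2·0.77^25 = 0.026979
  k=3: C(27,3)·0.23^3·0.77^24 = 0.067156
1 − 0.101945 = 0.898055

0.8981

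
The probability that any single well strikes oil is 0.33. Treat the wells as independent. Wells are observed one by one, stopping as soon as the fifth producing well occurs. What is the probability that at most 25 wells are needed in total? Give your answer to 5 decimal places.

0.95041

Finishing within 25 wells ⇔ at least 5 successes in the first 25. With X ~ Binomial(25, 0.33), P(Y ≤ 25) = 1 − P(X ≤ 4).
  k=0: C(25,0)·0.33^0·0.67^25 = 0.0000449
  k=1: C(25,1)·0.33^1·0.67^24 = 0.0005524
  k=2: C(25,2)·0.33^2·0.67^23 = 0.0032649
  k=3: C(25,3)·0.33^3·0.67^22 = 0.0123286
  k=4: C(25,4)·0.33^4·0.67^21 = 0.0333977
1 − 0.0495885 = 0.9504115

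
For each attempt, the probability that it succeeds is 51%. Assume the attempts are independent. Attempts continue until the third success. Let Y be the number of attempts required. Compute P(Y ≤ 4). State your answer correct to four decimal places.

Finishing within 4 attempts ⇔ at least 3 successes in the first 4. With X ~ Binomial(4, 0.51), P(Y ≤ 4) = 1 − P(X ≤ 2).
  k=0: C(4,0)·0.51^0·0.49^4 = 0.057648
  k=1: C(4,1)·0.51^1·0.49^3 = 0.240004
  k=2: C(4,2)·0.51^2·0.49^2 = 0.374700
1 − 0.672352 = 0.327648

0.3276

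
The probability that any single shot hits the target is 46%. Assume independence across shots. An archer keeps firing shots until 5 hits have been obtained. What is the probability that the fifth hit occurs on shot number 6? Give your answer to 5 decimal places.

Y = trial on which the fifth success occurs; negative binomial, r=5, p=0.46.
P(Y=6) = C(5,4) · p^5 · (1−p)^1
= 5 · 0.020596 · 0.54 = 0.0556100

0.05561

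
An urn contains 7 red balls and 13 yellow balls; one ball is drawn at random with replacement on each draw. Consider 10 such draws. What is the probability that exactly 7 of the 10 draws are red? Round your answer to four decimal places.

0.0212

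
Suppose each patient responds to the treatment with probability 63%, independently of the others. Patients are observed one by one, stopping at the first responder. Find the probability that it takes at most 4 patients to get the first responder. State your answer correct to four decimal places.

0.9813

Y = number of patients to the first success; geometric, p = 0.63.
P(Y ≤ 4) = 1 − (1−p)^4 = 1 − 0.018742 = 0.981258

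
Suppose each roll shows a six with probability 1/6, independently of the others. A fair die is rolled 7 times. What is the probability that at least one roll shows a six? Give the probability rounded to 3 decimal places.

0.721

P(at least one) = 1 − P(none) = 1 − (1 − 0.166667)^7
= 1 − 0.27908 = 0.72092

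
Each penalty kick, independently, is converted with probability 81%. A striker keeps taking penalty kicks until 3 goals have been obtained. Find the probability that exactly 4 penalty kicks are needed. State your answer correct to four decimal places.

0.3029

Y = trial on which the third success occurs; negative binomial, r=3, p=0.81.
P(Y=4) = C(3,2) · p^3 · (1−p)^1
= 3 · 0.53144 · 0.19 = 0.302921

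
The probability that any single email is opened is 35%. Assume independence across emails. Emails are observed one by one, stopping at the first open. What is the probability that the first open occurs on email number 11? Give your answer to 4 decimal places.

Geometric (trials to first success), p = 0.35.
P(Y = 11) = (1−p)^10 · p = 0.013463 · 0.35 = 0.004712

0.0047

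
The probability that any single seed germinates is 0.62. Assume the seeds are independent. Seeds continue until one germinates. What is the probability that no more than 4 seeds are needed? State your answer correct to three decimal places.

0.979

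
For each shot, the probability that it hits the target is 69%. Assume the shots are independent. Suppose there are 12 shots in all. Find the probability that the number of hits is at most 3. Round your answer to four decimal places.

X ~ Binomial(12, 0.69); P(X ≤ 3) = Σ C(12,k) p^k (1−p)^(12−k) over k:
  k=0: C(12,0)·0.69^0·0.31^12 = 0.000001
  k=1: C(12,1)·0.69^1·0.31^11 = 0.000021
  k=2: C(12,2)·0.69^2·0.31^10 = 0.000258
  k=3: C(12,3)·0.69^3·0.31^9 = 0.001911
Total = 0.002190

0.0022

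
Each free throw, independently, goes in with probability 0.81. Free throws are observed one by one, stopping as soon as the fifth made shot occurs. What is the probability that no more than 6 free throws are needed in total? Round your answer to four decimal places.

0.6799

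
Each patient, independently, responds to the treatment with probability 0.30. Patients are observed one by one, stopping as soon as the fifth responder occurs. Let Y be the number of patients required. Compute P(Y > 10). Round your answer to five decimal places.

Needing more than 10 patients ⇔ fewer than 5 successes in the first 10. With X ~ Binomial(10, 0.30), P(Y > 10) = P(X ≤ 4).
  k=0: C(10,0)·0.30^0·0.70^10 = 0.0282475
  k=1: C(10,1)·0.30^1·0.70^9 = 0.1210608
  k=2: C(10,2)·0.30^2·0.70^8 = 0.2334744
  k=3: C(10,3)·0.30^3·0.70^7 = 0.2668279
  k=4: C(10,4)·0.30^4·0.70^6 = 0.2001209
P(X ≤ 4) = 0.8497317

0.84973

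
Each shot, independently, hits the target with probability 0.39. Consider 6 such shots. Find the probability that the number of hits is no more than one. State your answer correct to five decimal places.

X ~ Binomial(6, 0.39); P(X ≤ 1) = Σ C(6,k) p^k (1−p)^(6−k) over k:
  k=0: C(6,0)·0.39^0·0.61^6 = 0.0515204
  k=1: C(6,1)·0.39^1·0.61^5 = 0.1976355
Total = 0.2491559

0.24916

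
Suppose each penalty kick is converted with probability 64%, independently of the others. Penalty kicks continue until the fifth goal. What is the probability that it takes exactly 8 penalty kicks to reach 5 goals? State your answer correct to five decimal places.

0.17534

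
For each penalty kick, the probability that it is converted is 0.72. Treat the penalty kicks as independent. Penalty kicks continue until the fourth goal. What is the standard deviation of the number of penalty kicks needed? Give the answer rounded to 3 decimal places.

Y = total penalty kicks until the fourth success; negative binomial with r=4, p=0.72.
SD(Y) = √[r(1−p)/p²] = √(2.16049) = 1.46986

1.470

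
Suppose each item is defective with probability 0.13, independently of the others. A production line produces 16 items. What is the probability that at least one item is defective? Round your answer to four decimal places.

P(at least one) = 1 − P(none) = 1 − (1 − 0.13)^16
= 1 − 0.107723 = 0.892277

0.8923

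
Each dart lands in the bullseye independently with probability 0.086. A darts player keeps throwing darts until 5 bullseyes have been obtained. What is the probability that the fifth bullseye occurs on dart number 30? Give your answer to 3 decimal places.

Y = trial on which the fifth success occurs; negative binomial, r=5, p=0.086.
P(Y=30) = C(29,4) · p^5 · (1−p)^25
= 23751 · 4.7043e-06 · 0.1056 = 0.01180

0.012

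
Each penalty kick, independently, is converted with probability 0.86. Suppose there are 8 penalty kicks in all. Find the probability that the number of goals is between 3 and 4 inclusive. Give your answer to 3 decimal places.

0.017

X ~ Binomial(8, 0.86); P(3 ≤ X ≤ 4) = Σ C(8,k) p^k (1−p)^(8−k) over k:
  k=3: C(8,3)·0.86^3·0.14^5 = 0.00192
  k=4: C(8,4)·0.86^4·0.14^4 = 0.01471
Total = 0.01663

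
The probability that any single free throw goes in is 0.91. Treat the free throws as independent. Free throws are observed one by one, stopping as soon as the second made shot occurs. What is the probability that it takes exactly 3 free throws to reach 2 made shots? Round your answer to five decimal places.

Y = trial on which the second success occurs; negative binomial, r=2, p=0.91.
P(Y=3) = C(2,1) · p^2 · (1−p)^1
= 2 · 0.8281 · 0.09 = 0.1490580

0.14906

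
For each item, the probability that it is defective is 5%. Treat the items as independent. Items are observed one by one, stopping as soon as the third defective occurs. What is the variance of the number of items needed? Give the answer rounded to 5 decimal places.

1140.00000

Y = total items until the third success; negative binomial with r=3, p=0.05.
Var(Y) = r(1−p)/p² = 3·0.95 / 0.05² = 1140.0000000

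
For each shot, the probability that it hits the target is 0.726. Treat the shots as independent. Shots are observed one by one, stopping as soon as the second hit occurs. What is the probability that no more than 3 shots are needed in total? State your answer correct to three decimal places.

Finishing within 3 shots ⇔ at least 2 successes in the first 3. With X ~ Binomial(3, 0.726), P(Y ≤ 3) = 1 − P(X ≤ 1).
  k=0: C(3,0)·0.726^0·0.274^3 = 0.02057
  k=1: C(3,1)·0.726^1·0.274^2 = 0.16352
1 − 0.18409 = 0.81591

0.816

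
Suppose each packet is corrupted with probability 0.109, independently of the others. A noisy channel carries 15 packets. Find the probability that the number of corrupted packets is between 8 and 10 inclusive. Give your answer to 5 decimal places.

X ~ Binomial(15, 0.109); P(8 ≤ X ≤ 10) = Σ C(15,k) p^k (1−p)^(15−k) over k:
  k=8: C(15,8)·0.109^8·0.891^7 = 0.0000572
  k=9: C(15,9)·0.109^9·0.891^6 = 0.0000054
  k=10: C(15,10)·0.109^10·0.891^5 = 0.0000004
Total = 0.0000630

0.00006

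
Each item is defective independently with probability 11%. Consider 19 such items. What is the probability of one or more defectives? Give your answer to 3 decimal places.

P(at least one) = 1 − P(none) = 1 − (1 − 0.11)^19
= 1 − 0.10925 = 0.89075

0.891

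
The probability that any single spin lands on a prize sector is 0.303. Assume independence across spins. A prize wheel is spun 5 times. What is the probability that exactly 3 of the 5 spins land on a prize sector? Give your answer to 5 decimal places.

0.13514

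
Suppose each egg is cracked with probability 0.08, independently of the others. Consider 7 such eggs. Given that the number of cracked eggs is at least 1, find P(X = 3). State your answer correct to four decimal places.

0.0290

X ~ Binomial(7, 0.08). Want P(X=3 | X≥1) = P(X=3) / P(X≥1).
P(X=3) = C(7,3)·0.08^3·0.92^4 = 0.012838
P(X≥1) = 1 − 0.557847 = 0.442153
Ratio = 0.012838 / 0.442153 = 0.029035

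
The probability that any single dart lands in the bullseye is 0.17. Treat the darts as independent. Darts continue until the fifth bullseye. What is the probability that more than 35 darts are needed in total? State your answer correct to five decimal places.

Needing more than 35 darts ⇔ fewer than 5 successes in the first 35. With X ~ Binomial(35, 0.17), P(Y > 35) = P(X ≤ 4).
  k=0: C(35,0)·0.17^0·0.83^35 = 0.0014714
  k=1: C(35,1)·0.17^1·0.83^34 = 0.0105480
  k=2: C(35,2)·0.17^2·0.83^33 = 0.0367275
  k=3: C(35,3)·0.17^3·0.83^32 = 0.0827476
  k=4: C(35,4)·0.17^4·0.83^31 = 0.1355864
P(X ≤ 4) = 0.2670810

0.26708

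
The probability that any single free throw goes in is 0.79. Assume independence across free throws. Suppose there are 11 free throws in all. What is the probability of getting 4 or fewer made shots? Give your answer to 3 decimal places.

0.003

X ~ Binomial(11, 0.79); P(X ≤ 4) = Σ C(11,k) p^k (1−p)^(11−k) over k:
  k=0: C(11,0)·0.79^0·0.21^11 = 0.00000
  k=1: C(11,1)·0.79^1·0.21^10 = 0.00000
  k=2: C(11,2)·0.79^2·0.21^9 = 0.00003
  k=3: C(11,3)·0.79^3·0.21^8 = 0.00031
  k=4: C(11,4)·0.79^4·0.21^7 = 0.00232
Total = 0.00265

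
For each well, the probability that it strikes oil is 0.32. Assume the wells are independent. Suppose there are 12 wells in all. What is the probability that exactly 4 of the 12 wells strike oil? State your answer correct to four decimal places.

0.2373

X ~ Binomial(n=12, p=0.32).
P(X=4) = C(12,4) · p^4 · (1−p)^8
= 495 · 0.010486 · 0.045716 = 0.237288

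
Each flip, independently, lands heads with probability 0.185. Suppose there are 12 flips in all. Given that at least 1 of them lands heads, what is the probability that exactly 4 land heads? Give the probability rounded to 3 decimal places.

X ~ Binomial(12, 0.185). Want P(X=4 | X≥1) = P(X=4) / P(X≥1).
P(X=4) = C(12,4)·0.185^4·0.815^8 = 0.11286
P(X≥1) = 1 − 0.08588 = 0.91412
Ratio = 0.11286 / 0.91412 = 0.12347

0.123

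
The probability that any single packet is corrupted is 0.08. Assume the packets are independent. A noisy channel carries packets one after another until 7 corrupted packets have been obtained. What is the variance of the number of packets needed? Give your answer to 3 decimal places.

Y = total packets until the seventh success; negative binomial with r=7, p=0.08.
Var(Y) = r(1−p)/p² = 7·0.92 / 0.08² = 1006.25000

1006.250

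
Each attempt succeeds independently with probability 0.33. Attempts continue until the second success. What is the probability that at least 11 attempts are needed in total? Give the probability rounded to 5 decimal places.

Needing more than 10 attempts ⇔ fewer than 2 successes in the first 10. With X ~ Binomial(10, 0.33), P(Y > 10) = P(X ≤ 1).
  k=0: C(10,0)·0.33^0·0.67^10 = 0.0182284
  k=1: C(10,1)·0.33^1·0.67^9 = 0.0897816
P(X ≤ 1) = 0.1080099

0.10801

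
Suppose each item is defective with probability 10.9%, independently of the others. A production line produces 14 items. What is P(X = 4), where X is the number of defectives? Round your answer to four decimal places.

0.0446

X ~ Binomial(n=14, p=0.109).
P(X=4) = C(14,4) · p^4 · (1−p)^10
= 1001 · 0.00014116 · 0.31534 = 0.044557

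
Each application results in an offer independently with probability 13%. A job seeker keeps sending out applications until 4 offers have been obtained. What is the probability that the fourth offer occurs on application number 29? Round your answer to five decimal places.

Y = trial on which the fourth success occurs; negative binomial, r=4, p=0.13.
P(Y=29) = C(28,3) · p^4 · (1−p)^25
= 3276 · 0.00028561 · 0.03076 = 0.0287805

0.02878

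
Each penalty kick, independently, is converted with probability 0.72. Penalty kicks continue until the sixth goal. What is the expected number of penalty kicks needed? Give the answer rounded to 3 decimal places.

8.333

Y = total penalty kicks until the sixth success; negative binomial with r=6, p=0.72.
E[Y] = r / p = 6 / 0.72 = 8.33333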